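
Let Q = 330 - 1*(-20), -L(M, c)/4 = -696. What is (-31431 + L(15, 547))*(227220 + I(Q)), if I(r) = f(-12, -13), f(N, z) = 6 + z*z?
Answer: -6514184565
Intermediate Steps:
f(N, z) = 6 + z²
L(M, c) = 2784 (L(M, c) = -4*(-696) = 2784)
Q = 350 (Q = 330 + 20 = 350)
I(r) = 175 (I(r) = 6 + (-13)² = 6 + 169 = 175)
(-31431 + L(15, 547))*(227220 + I(Q)) = (-31431 + 2784)*(227220 + 175) = -28647*227395 = -6514184565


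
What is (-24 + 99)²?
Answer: 5625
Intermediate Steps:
(-24 + 99)² = 75² = 5625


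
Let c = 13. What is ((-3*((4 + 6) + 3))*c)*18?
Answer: -9126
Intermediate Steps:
((-3*((4 + 6) + 3))*c)*18 = (-3*((4 + 6) + 3)*13)*18 = (-3*(10 + 3)*13)*18 = (-3*13*13)*18 = -39*13*18 = -507*18 = -9126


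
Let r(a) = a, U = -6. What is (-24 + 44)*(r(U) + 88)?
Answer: 1640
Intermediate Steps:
(-24 + 44)*(r(U) + 88) = (-24 + 44)*(-6 + 88) = 20*82 = 1640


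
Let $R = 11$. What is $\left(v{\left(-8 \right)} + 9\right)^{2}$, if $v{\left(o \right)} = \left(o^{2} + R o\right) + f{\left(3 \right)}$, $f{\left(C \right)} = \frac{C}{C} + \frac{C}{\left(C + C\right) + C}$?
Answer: $\frac{1681}{9} \approx 186.78$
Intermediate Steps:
$f{\left(C \right)} = \frac{4}{3}$ ($f{\left(C \right)} = 1 + \frac{C}{2 C + C} = 1 + \frac{C}{3 C} = 1 + C \frac{1}{3 C} = 1 + \frac{1}{3} = \frac{4}{3}$)
$v{\left(o \right)} = \frac{4}{3} + o^{2} + 11 o$ ($v{\left(o \right)} = \left(o^{2} + 11 o\right) + \frac{4}{3} = \frac{4}{3} + o^{2} + 11 o$)
$\left(v{\left(-8 \right)} + 9\right)^{2} = \left(\left(\frac{4}{3} + \left(-8\right)^{2} + 11 \left(-8\right)\right) + 9\right)^{2} = \left(\left(\frac{4}{3} + 64 - 88\right) + 9\right)^{2} = \left(- \frac{68}{3} + 9\right)^{2} = \left(- \frac{41}{3}\right)^{2} = \frac{1681}{9}$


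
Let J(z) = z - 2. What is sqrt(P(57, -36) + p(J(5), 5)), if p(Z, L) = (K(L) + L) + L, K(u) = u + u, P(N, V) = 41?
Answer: sqrt(61) ≈ 7.8102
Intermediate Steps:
J(z) = -2 + z
K(u) = 2*u
p(Z, L) = 4*L (p(Z, L) = (2*L + L) + L = 3*L + L = 4*L)
sqrt(P(57, -36) + p(J(5), 5)) = sqrt(41 + 4*5) = sqrt(41 + 20) = sqrt(61)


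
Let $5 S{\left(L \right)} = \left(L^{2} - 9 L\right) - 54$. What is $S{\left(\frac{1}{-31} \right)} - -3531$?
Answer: $\frac{16914841}{4805} \approx 3520.3$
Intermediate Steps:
$S{\left(L \right)} = - \frac{54}{5} - \frac{9 L}{5} + \frac{L^{2}}{5}$ ($S{\left(L \right)} = \frac{\left(L^{2} - 9 L\right) - 54}{5} = \frac{-54 + L^{2} - 9 L}{5} = - \frac{54}{5} - \frac{9 L}{5} + \frac{L^{2}}{5}$)
$S{\left(\frac{1}{-31} \right)} - -3531 = \left(- \frac{54}{5} - \frac{9}{5 \left(-31\right)} + \frac{\left(\frac{1}{-31}\right)^{2}}{5}\right) - -3531 = \left(- \frac{54}{5} - - \frac{9}{155} + \frac{\left(- \frac{1}{31}\right)^{2}}{5}\right) + 3531 = \left(- \frac{54}{5} + \frac{9}{155} + \frac{1}{5} \cdot \frac{1}{961}\right) + 3531 = \left(- \frac{54}{5} + \frac{9}{155} + \frac{1}{4805}\right) + 3531 = - \frac{51614}{4805} + 3531 = \frac{16914841}{4805}$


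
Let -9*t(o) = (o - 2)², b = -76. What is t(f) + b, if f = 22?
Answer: -1084/9 ≈ -120.44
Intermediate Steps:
t(o) = -(-2 + o)²/9 (t(o) = -(o - 2)²/9 = -(-2 + o)²/9)
t(f) + b = -(-2 + 22)²/9 - 76 = -⅑*20² - 76 = -⅑*400 - 76 = -400/9 - 76 = -1084/9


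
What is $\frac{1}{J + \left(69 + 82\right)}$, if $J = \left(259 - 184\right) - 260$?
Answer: $- \frac{1}{34} \approx -0.029412$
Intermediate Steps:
$J = -185$ ($J = 75 - 260 = -185$)
$\frac{1}{J + \left(69 + 82\right)} = \frac{1}{-185 + \left(69 + 82\right)} = \frac{1}{-185 + 151} = \frac{1}{-34} = - \frac{1}{34}$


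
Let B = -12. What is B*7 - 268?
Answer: -352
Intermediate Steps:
B*7 - 268 = -12*7 - 268 = -84 - 268 = -352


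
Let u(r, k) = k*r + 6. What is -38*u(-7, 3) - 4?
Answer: 566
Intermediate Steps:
u(r, k) = 6 + k*r
-38*u(-7, 3) - 4 = -38*(6 + 3*(-7)) - 4 = -38*(6 - 21) - 4 = -38*(-15) - 4 = 570 - 4 = 566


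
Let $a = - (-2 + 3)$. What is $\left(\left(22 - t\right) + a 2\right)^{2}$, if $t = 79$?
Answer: $3481$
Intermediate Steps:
$a = -1$ ($a = \left(-1\right) 1 = -1$)
$\left(\left(22 - t\right) + a 2\right)^{2} = \left(\left(22 - 79\right) - 2\right)^{2} = \left(-57 - 2\right)^{2} = \left(-59\right)^{2} = 3481$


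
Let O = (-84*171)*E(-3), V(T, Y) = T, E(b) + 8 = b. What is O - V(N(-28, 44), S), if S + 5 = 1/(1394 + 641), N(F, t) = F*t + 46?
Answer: 159190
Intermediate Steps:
N(F, t) = 46 + F*t
E(b) = -8 + b
S = -10174/2035 (S = -5 + 1/(1394 + 641) = -5 + 1/2035 = -10174/2035 ≈ -4.9995)
O = 158004 (O = (-84*171)*(-8 - 3) = -14364*(-11) = 158004)
O - V(N(-28, 44), S) = 158004 - (46 - 28*44) = 158004 - (46 - 1232) = 158004 - 1*(-1186) = 158004 + 1186 = 159190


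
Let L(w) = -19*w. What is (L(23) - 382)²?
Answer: 670761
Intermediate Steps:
(L(23) - 382)² = (-19*23 - 382)² = (-437 - 382)² = (-819)² = 670761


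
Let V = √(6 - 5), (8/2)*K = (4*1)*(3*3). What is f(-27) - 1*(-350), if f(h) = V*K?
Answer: 359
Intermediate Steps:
K = 9 (K = ((4*1)*(3*3))/4 = (4*9)/4 = (¼)*36 = 9)
V = 1 (V = √1 = 1)
f(h) = 9 (f(h) = 1*9 = 9)
f(-27) - 1*(-350) = 9 - 1*(-350) = 9 + 350 = 359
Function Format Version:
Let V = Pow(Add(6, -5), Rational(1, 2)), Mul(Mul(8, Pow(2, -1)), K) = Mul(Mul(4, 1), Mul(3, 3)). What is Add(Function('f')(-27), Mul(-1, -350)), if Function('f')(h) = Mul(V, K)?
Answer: 359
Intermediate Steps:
K = 9 (K = Mul(Rational(1, 4), Mul(Mul(4, 1), Mul(3, 3))) = Mul(Rational(1, 4), Mul(4, 9)) = Mul(Rational(1, 4), 36) = 9)
V = 1 (V = Pow(1, Rational(1, 2)) = 1)
Function('f')(h) = 9 (Function('f')(h) = Mul(1, 9) = 9)
Add(Function('f')(-27), Mul(-1, -350)) = Add(9, Mul(-1, -350)) = Add(9, 350) = 359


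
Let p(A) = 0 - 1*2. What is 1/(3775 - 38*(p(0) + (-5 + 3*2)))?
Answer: 1/3813 ≈ 0.00026226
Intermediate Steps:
p(A) = -2 (p(A) = 0 - 2 = -2)
1/(3775 - 38*(p(0) + (-5 + 3*2))) = 1/(3775 - 38*(-2 + (-5 + 3*2))) = 1/(3775 - 38*(-2 + (-5 + 6))) = 1/(3775 - 38*(-2 + 1)) = 1/(3775 - 38*(-1)) = 1/(3775 + 38) = 1/3813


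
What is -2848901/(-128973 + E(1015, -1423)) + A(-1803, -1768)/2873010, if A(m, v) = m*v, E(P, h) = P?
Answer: 1432135548407/61270768930 ≈ 23.374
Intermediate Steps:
-2848901/(-128973 + E(1015, -1423)) + A(-1803, -1768)/2873010 = -2848901/(-128973 + 1015) - 1803*(-1768)/2873010 = -2848901/(-127958) + 3187704*(1/2873010) = -2848901*(-1/127958) + 531284/478835 = 2848901/127958 + 531284/478835 = 1432135548407/61270768930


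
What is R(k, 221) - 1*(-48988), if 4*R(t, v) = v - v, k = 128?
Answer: 48988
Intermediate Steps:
R(t, v) = 0 (R(t, v) = (v - v)/4 = (¼)*0 = 0)
R(k, 221) - 1*(-48988) = 0 - 1*(-48988) = 0 + 48988 = 48988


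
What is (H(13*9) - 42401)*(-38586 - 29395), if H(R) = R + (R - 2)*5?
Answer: 2835419529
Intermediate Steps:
H(R) = -10 + 6*R (H(R) = R + (-2 + R)*5 = R + (-10 + 5*R) = -10 + 6*R)
(H(13*9) - 42401)*(-38586 - 29395) = ((-10 + 6*(13*9)) - 42401)*(-38586 - 29395) = ((-10 + 6*117) - 42401)*(-67981) = ((-10 + 702) - 42401)*(-67981) = (692 - 42401)*(-67981) = -41709*(-67981) = 2835419529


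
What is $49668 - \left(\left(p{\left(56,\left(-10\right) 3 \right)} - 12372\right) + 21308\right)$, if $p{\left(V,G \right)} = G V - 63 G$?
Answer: $40522$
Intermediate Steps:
$p{\left(V,G \right)} = - 63 G + G V$
$49668 - \left(\left(p{\left(56,\left(-10\right) 3 \right)} - 12372\right) + 21308\right) = 49668 - \left(\left(\left(-10\right) 3 \left(-63 + 56\right) - 12372\right) + 21308\right) = 49668 - \left(\left(\left(-30\right) \left(-7\right) - 12372\right) + 21308\right) = 49668 - \left(\left(210 - 12372\right) + 21308\right) = 49668 - \left(-12162 + 21308\right) = 49668 - 9146 = 40522$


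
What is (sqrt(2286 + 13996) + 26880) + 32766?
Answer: 59646 + sqrt(16282) ≈ 59774.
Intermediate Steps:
(sqrt(2286 + 13996) + 26880) + 32766 = (sqrt(16282) + 26880) + 32766 = (26880 + sqrt(16282)) + 32766 = 59646 + sqrt(16282)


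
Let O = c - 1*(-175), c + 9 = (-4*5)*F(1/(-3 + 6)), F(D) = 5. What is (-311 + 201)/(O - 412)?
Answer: 55/173 ≈ 0.31792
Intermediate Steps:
c = -109 (c = -9 - 4*5*5 = -9 - 20*5 = -9 - 100 = -109)
O = 66 (O = -109 - 1*(-175) = -109 + 175 = 66)
(-311 + 201)/(O - 412) = (-311 + 201)/(66 - 412) = -110/(-346) = -110*(-1/346) = 55/173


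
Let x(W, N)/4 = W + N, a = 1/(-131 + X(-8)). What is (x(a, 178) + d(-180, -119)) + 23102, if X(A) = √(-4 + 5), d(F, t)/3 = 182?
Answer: 1583398/65 ≈ 24360.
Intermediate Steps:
d(F, t) = 546 (d(F, t) = 3*182 = 546)
X(A) = 1 (X(A) = √1 = 1)
a = -1/130 (a = 1/(-131 + 1) = 1/(-130) = -1/130 ≈ -0.0076923)
x(W, N) = 4*N + 4*W (x(W, N) = 4*(W + N) = 4*(N + W) = 4*N + 4*W)
(x(a, 178) + d(-180, -119)) + 23102 = ((4*178 + 4*(-1/130)) + 546) + 23102 = ((712 - 2/65) + 546) + 23102 = (46278/65 + 546) + 23102 = 81768/65 + 23102 = 1583398/65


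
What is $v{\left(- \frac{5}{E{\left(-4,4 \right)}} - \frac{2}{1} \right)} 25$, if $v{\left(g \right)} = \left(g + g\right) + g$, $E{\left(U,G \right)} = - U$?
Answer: $- \frac{975}{4} \approx -243.75$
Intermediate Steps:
$v{\left(g \right)} = 3 g$ ($v{\left(g \right)} = 2 g + g = 3 g$)
$v{\left(- \frac{5}{E{\left(-4,4 \right)}} - \frac{2}{1} \right)} 25 = 3 \left(- \frac{5}{\left(-1\right) \left(-4\right)} - \frac{2}{1}\right) 25 = 3 \left(- \frac{5}{4} - 2\right) 25 = 3 \left(- \frac{13}{4}\right) 25 = \left(- \frac{39}{4}\right) 25 = - \frac{975}{4}$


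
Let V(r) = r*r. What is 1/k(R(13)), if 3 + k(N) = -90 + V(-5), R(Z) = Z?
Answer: -1/68 ≈ -0.014706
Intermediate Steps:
V(r) = r²
k(N) = -68 (k(N) = -3 + (-90 + (-5)²) = -3 + (-90 + 25) = -3 - 65 = -68)
1/k(R(13)) = 1/(-68) = -1/68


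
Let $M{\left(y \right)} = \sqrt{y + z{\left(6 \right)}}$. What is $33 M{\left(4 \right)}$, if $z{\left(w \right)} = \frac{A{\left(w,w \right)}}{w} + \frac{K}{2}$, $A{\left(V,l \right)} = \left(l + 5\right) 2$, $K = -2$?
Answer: $22 \sqrt{15} \approx 85.206$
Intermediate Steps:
$A{\left(V,l \right)} = 10 + 2 l$ ($A{\left(V,l \right)} = \left(5 + l\right) 2 = 10 + 2 l$)
$z{\left(w \right)} = -1 + \frac{10 + 2 w}{w}$ ($z{\left(w \right)} = \frac{10 + 2 w}{w} - \frac{2}{2} = \frac{10 + 2 w}{w} - 1 = -1 + \frac{10 + 2 w}{w}$)
$M{\left(y \right)} = \sqrt{\frac{8}{3} + y}$ ($M{\left(y \right)} = \sqrt{y + \frac{10 + 6}{6}} = \sqrt{y + \frac{1}{6} \cdot 16} = \sqrt{y + \frac{8}{3}} = \sqrt{\frac{8}{3} + y}$)
$33 M{\left(4 \right)} = 33 \frac{\sqrt{24 + 9 \cdot 4}}{3} = 33 \frac{\sqrt{24 + 36}}{3} = 33 \frac{\sqrt{60}}{3} = 33 \frac{2 \sqrt{15}}{3} = 22 \sqrt{15}$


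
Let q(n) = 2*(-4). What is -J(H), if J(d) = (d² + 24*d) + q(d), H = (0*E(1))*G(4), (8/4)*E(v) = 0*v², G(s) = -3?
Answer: 8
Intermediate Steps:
q(n) = -8
E(v) = 0 (E(v) = (0*v²)/2 = (½)*0 = 0)
H = 0 (H = (0*0)*(-3) = 0*(-3) = 0)
J(d) = -8 + d² + 24*d (J(d) = (d² + 24*d) - 8 = -8 + d² + 24*d)
-J(H) = -(-8 + 0² + 24*0) = -(-8 + 0 + 0) = -1*(-8) = 8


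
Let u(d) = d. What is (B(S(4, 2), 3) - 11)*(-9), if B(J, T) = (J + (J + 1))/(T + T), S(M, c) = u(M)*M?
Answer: 99/2 ≈ 49.500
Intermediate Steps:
S(M, c) = M**2 (S(M, c) = M*M = M**2)
B(J, T) = (1 + 2*J)/(2*T) (B(J, T) = (J + (1 + J))/((2*T)) = (1 + 2*J)*(1/(2*T)) = (1 + 2*J)/(2*T))
(B(S(4, 2), 3) - 11)*(-9) = ((1/2 + 4**2)/3 - 11)*(-9) = ((1/2 + 16)/3 - 11)*(-9) = ((1/3)*(33/2) - 11)*(-9) = (11/2 - 11)*(-9) = -11/2*(-9) = 99/2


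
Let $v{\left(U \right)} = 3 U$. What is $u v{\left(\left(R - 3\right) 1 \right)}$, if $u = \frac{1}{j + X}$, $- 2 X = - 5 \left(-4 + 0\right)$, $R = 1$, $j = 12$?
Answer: $-3$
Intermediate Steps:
$X = -10$ ($X = - \frac{\left(-5\right) \left(-4 + 0\right)}{2} = - \frac{\left(-5\right) \left(-4\right)}{2} = \left(- \frac{1}{2}\right) 20 = -10$)
$u = \frac{1}{2}$ ($u = \frac{1}{12 - 10} = \frac{1}{2} \approx 0.5$)
$u v{\left(\left(R - 3\right) 1 \right)} = \frac{3 \left(1 - 3\right) 1}{2} = \frac{3 \left(\left(-2\right) 1\right)}{2} = \frac{3 \left(-2\right)}{2} = \frac{1}{2} \left(-6\right) = -3$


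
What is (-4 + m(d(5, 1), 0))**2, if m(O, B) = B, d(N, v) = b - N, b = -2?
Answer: 16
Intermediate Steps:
d(N, v) = -2 - N
(-4 + m(d(5, 1), 0))**2 = (-4 + 0)**2 = (-4)**2 = 16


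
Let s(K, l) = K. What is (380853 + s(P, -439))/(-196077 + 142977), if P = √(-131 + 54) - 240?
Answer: -126871/17700 - I*√77/53100 ≈ -7.1679 - 0.00016525*I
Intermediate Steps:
P = -240 + I*√77 (P = √(-77) - 240 = I*√77 - 240 = -240 + I*√77 ≈ -240.0 + 8.775*I)
(380853 + s(P, -439))/(-196077 + 142977) = (380853 + (-240 + I*√77))/(-196077 + 142977) = (380613 + I*√77)/(-53100) = (380613 + I*√77)*(-1/53100) = -126871/17700 - I*√77/53100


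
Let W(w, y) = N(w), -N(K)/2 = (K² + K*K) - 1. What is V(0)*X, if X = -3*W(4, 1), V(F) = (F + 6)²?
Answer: 6696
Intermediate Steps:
N(K) = 2 - 4*K² (N(K) = -2*((K² + K*K) - 1) = -2*((K² + K²) - 1) = -2*(2*K² - 1) = -2*(-1 + 2*K²) = 2 - 4*K²)
W(w, y) = 2 - 4*w²
V(F) = (6 + F)²
X = 186 (X = -3*(2 - 4*4²) = -3*(2 - 4*16) = -3*(2 - 64) = -3*(-62) = 186)
V(0)*X = (6 + 0)²*186 = 6²*186 = 36*186 = 6696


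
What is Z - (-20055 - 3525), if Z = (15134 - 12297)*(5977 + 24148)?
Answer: 85488205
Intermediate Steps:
Z = 85464625 (Z = 2837*30125 = 85464625)
Z - (-20055 - 3525) = 85464625 - (-20055 - 3525) = 85464625 - 1*(-23580) = 85464625 + 23580 = 85488205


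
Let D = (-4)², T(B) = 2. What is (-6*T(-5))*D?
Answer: -192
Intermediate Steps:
D = 16
(-6*T(-5))*D = -6*2*16 = -12*16 = -192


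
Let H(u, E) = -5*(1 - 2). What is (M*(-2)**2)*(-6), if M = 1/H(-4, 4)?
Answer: -24/5 ≈ -4.8000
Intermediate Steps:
H(u, E) = 5 (H(u, E) = -5*(-1) = 5)
M = 1/5 ≈ 0.20000
(M*(-2)**2)*(-6) = ((1/5)*(-2)**2)*(-6) = ((1/5)*4)*(-6) = (4/5)*(-6) = -24/5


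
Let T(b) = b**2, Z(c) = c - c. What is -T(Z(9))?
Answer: 0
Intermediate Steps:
Z(c) = 0
-T(Z(9)) = -1*0**2 = -1*0 = 0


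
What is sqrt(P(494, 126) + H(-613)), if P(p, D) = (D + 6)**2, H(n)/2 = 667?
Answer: sqrt(18758) ≈ 136.96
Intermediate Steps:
H(n) = 1334 (H(n) = 2*667 = 1334)
P(p, D) = (6 + D)**2
sqrt(P(494, 126) + H(-613)) = sqrt((6 + 126)**2 + 1334) = sqrt(132**2 + 1334) = sqrt(17424 + 1334) = sqrt(18758)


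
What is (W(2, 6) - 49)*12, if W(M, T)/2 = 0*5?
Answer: -588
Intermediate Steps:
W(M, T) = 0 (W(M, T) = 2*(0*5) = 2*0 = 0)
(W(2, 6) - 49)*12 = (0 - 49)*12 = -49*12 = -588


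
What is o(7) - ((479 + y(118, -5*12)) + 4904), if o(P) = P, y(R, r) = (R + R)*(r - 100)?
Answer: 32384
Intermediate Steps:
y(R, r) = 2*R*(-100 + r) (y(R, r) = (2*R)*(-100 + r) = 2*R*(-100 + r))
o(7) - ((479 + y(118, -5*12)) + 4904) = 7 - ((479 + 2*118*(-100 - 5*12)) + 4904) = 7 - ((479 + 2*118*(-100 - 60)) + 4904) = 7 - ((479 + 2*118*(-160)) + 4904) = 7 - ((479 - 37760) + 4904) = 7 - (-37281 + 4904) = 7 - 1*(-32377) = 7 + 32377 = 32384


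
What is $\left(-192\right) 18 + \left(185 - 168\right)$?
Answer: $-3439$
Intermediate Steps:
$\left(-192\right) 18 + \left(185 - 168\right) = -3456 + \left(185 - 168\right) = -3456 + 17 = -3439$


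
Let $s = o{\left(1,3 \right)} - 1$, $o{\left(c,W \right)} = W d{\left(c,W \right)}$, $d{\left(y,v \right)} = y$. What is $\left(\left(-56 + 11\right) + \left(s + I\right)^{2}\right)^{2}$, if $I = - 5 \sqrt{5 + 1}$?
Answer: $14281 - 4360 \sqrt{6} \approx 3601.2$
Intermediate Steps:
$o{\left(c,W \right)} = W c$
$I = - 5 \sqrt{6} \approx -12.247$
$s = 2$ ($s = 3 \cdot 1 - 1 = 3 - 1 = 2$)
$\left(\left(-56 + 11\right) + \left(s + I\right)^{2}\right)^{2} = \left(\left(-56 + 11\right) + \left(2 - 5 \sqrt{6}\right)^{2}\right)^{2} = \left(-45 + \left(2 - 5 \sqrt{6}\right)^{2}\right)^{2}$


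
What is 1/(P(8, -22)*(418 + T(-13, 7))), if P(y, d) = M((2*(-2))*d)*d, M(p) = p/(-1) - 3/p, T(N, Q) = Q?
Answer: 4/3292475 ≈ 1.2149e-6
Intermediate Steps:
M(p) = -p - 3/p (M(p) = p*(-1) - 3/p = -p - 3/p)
P(y, d) = d*(4*d + 3/(4*d)) (P(y, d) = (-2*(-2)*d - 3*(-1/(4*d)))*d = (-(-4)*d - 3*(-1/(4*d)))*d = (4*d - (-3)/(4*d))*d = (4*d + 3/(4*d))*d = d*(4*d + 3/(4*d)))
1/(P(8, -22)*(418 + T(-13, 7))) = 1/((3/4 + 4*(-22)**2)*(418 + 7)) = 1/((3/4 + 4*484)*425) = 1/((3/4 + 1936)*425) = 1/((7747/4)*425) = 1/(3292475/4) = 4/3292475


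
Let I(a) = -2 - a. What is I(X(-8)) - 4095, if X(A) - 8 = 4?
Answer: -4109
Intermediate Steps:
X(A) = 12 (X(A) = 8 + 4 = 12)
I(X(-8)) - 4095 = (-2 - 1*12) - 4095 = (-2 - 12) - 4095 = -14 - 4095 = -4109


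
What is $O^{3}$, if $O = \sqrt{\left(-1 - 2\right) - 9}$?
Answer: $- 24 i \sqrt{3} \approx - 41.569 i$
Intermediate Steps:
$O = 2 i \sqrt{3}$ ($O = \sqrt{-3 - 9} = \sqrt{-12} = 2 i \sqrt{3} \approx 3.4641 i$)
$O^{3} = \left(2 i \sqrt{3}\right)^{3} = - 24 i \sqrt{3}$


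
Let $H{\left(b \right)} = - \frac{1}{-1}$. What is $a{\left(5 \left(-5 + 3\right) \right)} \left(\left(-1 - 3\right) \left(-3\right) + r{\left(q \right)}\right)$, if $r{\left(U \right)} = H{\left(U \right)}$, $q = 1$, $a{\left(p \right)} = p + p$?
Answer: $-260$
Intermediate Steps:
$H{\left(b \right)} = 1$ ($H{\left(b \right)} = \left(-1\right) \left(-1\right) = 1$)
$a{\left(p \right)} = 2 p$
$r{\left(U \right)} = 1$
$a{\left(5 \left(-5 + 3\right) \right)} \left(\left(-1 - 3\right) \left(-3\right) + r{\left(q \right)}\right) = 2 \cdot 5 \left(-5 + 3\right) \left(\left(-1 - 3\right) \left(-3\right) + 1\right) = 2 \cdot 5 \left(-2\right) \left(\left(-4\right) \left(-3\right) + 1\right) = 2 \left(-10\right) \left(12 + 1\right) = \left(-20\right) 13 = -260$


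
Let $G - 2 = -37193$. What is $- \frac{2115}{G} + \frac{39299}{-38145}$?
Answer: $- \frac{460297478}{472883565} \approx -0.97338$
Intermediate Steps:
$G = -37191$ ($G = 2 - 37193 = -37191$)
$- \frac{2115}{G} + \frac{39299}{-38145} = - \frac{2115}{-37191} + \frac{39299}{-38145} = \left(-2115\right) \left(- \frac{1}{37191}\right) + 39299 \left(- \frac{1}{38145}\right) = \frac{705}{12397} - \frac{39299}{38145} = - \frac{460297478}{472883565}$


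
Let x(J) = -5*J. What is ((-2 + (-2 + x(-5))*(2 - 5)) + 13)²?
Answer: 3364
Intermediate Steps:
((-2 + (-2 + x(-5))*(2 - 5)) + 13)² = ((-2 + (-2 - 5*(-5))*(2 - 5)) + 13)² = ((-2 + (-2 + 25)*(-3)) + 13)² = ((-2 + 23*(-3)) + 13)² = ((-2 - 69) + 13)² = (-71 + 13)² = (-58)² = 3364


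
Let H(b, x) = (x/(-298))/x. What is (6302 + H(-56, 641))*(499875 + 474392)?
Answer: 1829668554665/298 ≈ 6.1398e+9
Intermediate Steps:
H(b, x) = -1/298 (H(b, x) = (x*(-1/298))/x = (-x/298)/x = -1/298)
(6302 + H(-56, 641))*(499875 + 474392) = (6302 - 1/298)*(499875 + 474392) = (1877995/298)*974267 = 1829668554665/298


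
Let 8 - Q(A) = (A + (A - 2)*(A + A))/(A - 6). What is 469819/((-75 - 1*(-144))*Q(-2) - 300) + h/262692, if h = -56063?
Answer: 23504151479/18651132 ≈ 1260.2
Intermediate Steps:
Q(A) = 8 - (A + 2*A*(-2 + A))/(-6 + A) (Q(A) = 8 - (A + (A - 2)*(A + A))/(A - 6) = 8 - (A + (-2 + A)*(2*A))/(-6 + A) = 8 - (A + 2*A*(-2 + A))/(-6 + A))
469819/((-75 - 1*(-144))*Q(-2) - 300) + h/262692 = 469819/((-75 - 1*(-144))*((-48 - 2*(-2)**2 + 11*(-2))/(-6 - 2)) - 300) - 56063/262692 = 469819/((-75 + 144)*((-48 - 2*4 - 22)/(-8)) - 300) - 56063*1/262692 = 469819/(69*(-(-48 - 8 - 22)/8) - 300) - 56063/262692 = 469819/(69*(-1/8*(-78)) - 300) - 56063/262692 = 469819/(69*(39/4) - 300) - 56063/262692 = 469819/(2691/4 - 300) - 56063/262692 = 469819/(1491/4) - 56063/262692 = 469819*(4/1491) - 56063/262692 = 268468/213 - 56063/262692 = 23504151479/18651132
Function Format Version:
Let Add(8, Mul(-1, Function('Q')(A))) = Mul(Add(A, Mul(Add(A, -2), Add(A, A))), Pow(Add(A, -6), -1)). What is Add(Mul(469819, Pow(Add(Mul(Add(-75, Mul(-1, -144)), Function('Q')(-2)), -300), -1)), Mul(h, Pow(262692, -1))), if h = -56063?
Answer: Rational(23504151479, 18651132) ≈ 1260.2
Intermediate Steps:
Function('Q')(A) = Add(8, Mul(-1, Pow(Add(-6, A), -1), Add(A, Mul(2, A, Add(-2, A))))) (Function('Q')(A) = Add(8, Mul(-1, Mul(Add(A, Mul(Add(A, -2), Add(A, A))), Pow(Add(A, -6), -1)))) = Add(8, Mul(-1, Mul(Add(A, Mul(Add(-2, A), Mul(2, A))), Pow(Add(-6, A), -1)))) = Add(8, Mul(-1, Mul(Add(A, Mul(2, A, Add(-2, A))), Pow(Add(-6, A), -1)))) = Add(8, Mul(-1, Mul(Pow(Add(-6, A), -1), Add(A, Mul(2, A, Add(-2, A)))))) = Add(8, Mul(-1, Pow(Add(-6, A), -1), Add(A, Mul(2, A, Add(-2, A))))))
Add(Mul(469819, Pow(Add(Mul(Add(-75, Mul(-1, -144)), Function('Q')(-2)), -300), -1)), Mul(h, Pow(262692, -1))) = Add(Mul(469819, Pow(Add(Mul(Add(-75, Mul(-1, -144)), Mul(Pow(Add(-6, -2), -1), Add(-48, Mul(-2, Pow(-2, 2)), Mul(11, -2)))), -300), -1)), Mul(-56063, Pow(262692, -1))) = Add(Mul(469819, Pow(Add(Mul(Add(-75, 144), Mul(Pow(-8, -1), Add(-48, Mul(-2, 4), -22))), -300), -1)), Mul(-56063, Rational(1, 262692))) = Add(Mul(469819, Pow(Add(Mul(69, Mul(Rational(-1, 8), Add(-48, -8, -22))), -300), -1)), Rational(-56063, 262692)) = Add(Mul(469819, Pow(Add(Mul(69, Mul(Rational(-1, 8), -78)), -300), -1)), Rational(-56063, 262692)) = Add(Mul(469819, Pow(Add(Mul(69, Rational(39, 4)), -300), -1)), Rational(-56063, 262692)) = Add(Mul(469819, Pow(Add(Rational(2691, 4), -300), -1)), Rational(-56063, 262692)) = Add(Mul(469819, Pow(Rational(1491, 4), -1)), Rational(-56063, 262692)) = Add(Mul(469819, Rational(4, 1491)), Rational(-56063, 262692)) = Add(Rational(268468, 213), Rational(-56063, 262692)) = Rational(23504151479, 18651132)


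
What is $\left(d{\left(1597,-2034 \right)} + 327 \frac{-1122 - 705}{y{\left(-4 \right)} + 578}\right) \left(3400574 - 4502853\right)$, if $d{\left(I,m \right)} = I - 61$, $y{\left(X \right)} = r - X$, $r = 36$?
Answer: $- \frac{129267565167}{206} \approx -6.2751 \cdot 10^{8}$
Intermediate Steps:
$y{\left(X \right)} = 36 - X$
$d{\left(I,m \right)} = -61 + I$
$\left(d{\left(1597,-2034 \right)} + 327 \frac{-1122 - 705}{y{\left(-4 \right)} + 578}\right) \left(3400574 - 4502853\right) = \left(\left(-61 + 1597\right) + 327 \frac{-1122 - 705}{\left(36 - -4\right) + 578}\right) \left(3400574 - 4502853\right) = \left(1536 + 327 \left(- \frac{1827}{\left(36 + 4\right) + 578}\right)\right) \left(-1102279\right) = \left(1536 + 327 \left(- \frac{1827}{40 + 578}\right)\right) \left(-1102279\right) = \left(1536 + 327 \left(- \frac{1827}{618}\right)\right) \left(-1102279\right) = \left(1536 + 327 \left(\left(-1827\right) \frac{1}{618}\right)\right) \left(-1102279\right) = \left(1536 + 327 \left(- \frac{609}{206}\right)\right) \left(-1102279\right) = \left(1536 - \frac{199143}{206}\right) \left(-1102279\right) = \frac{117273}{206} \left(-1102279\right) = - \frac{129267565167}{206}$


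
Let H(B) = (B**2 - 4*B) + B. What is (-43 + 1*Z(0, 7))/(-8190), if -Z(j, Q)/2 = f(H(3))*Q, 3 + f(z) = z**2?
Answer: 1/8190 ≈ 0.00012210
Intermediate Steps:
H(B) = B**2 - 3*B
f(z) = -3 + z**2
Z(j, Q) = 6*Q (Z(j, Q) = -2*(-3 + (3*(-3 + 3))**2)*Q = -2*(-3 + (3*0)**2)*Q = -2*(-3 + 0**2)*Q = -2*(-3 + 0)*Q = -(-6)*Q = 6*Q)
(-43 + 1*Z(0, 7))/(-8190) = (-43 + 1*(6*7))/(-8190) = (-43 + 1*42)*(-1/8190) = (-43 + 42)*(-1/8190) = -1*(-1/8190) = 1/8190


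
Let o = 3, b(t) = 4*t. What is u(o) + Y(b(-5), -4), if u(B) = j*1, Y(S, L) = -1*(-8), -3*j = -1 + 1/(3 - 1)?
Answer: 49/6 ≈ 8.1667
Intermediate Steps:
j = ⅙ (j = -(-1 + 1/(3 - 1))/3 = -(-1 + 1/2)/3 = -(-1 + ½)/3 = -⅓*(-½) = ⅙ ≈ 0.16667)
Y(S, L) = 8
u(B) = ⅙ (u(B) = (⅙)*1 = ⅙)
u(o) + Y(b(-5), -4) = ⅙ + 8 = 49/6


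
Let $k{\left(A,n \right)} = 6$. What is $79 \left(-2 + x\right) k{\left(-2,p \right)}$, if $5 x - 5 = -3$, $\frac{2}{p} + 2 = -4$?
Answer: $- \frac{3792}{5} \approx -758.4$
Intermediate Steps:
$p = - \frac{1}{3}$ ($p = \frac{2}{-2 - 4} = \frac{2}{-6} = 2 \left(- \frac{1}{6}\right) = - \frac{1}{3} \approx -0.33333$)
$x = \frac{2}{5}$ ($x = 1 + \frac{1}{5} \left(-3\right) = 1 - \frac{3}{5} = \frac{2}{5} \approx 0.4$)
$79 \left(-2 + x\right) k{\left(-2,p \right)} = 79 \left(-2 + \frac{2}{5}\right) 6 = 79 \left(\left(- \frac{8}{5}\right) 6\right) = 79 \left(- \frac{48}{5}\right) = - \frac{3792}{5}$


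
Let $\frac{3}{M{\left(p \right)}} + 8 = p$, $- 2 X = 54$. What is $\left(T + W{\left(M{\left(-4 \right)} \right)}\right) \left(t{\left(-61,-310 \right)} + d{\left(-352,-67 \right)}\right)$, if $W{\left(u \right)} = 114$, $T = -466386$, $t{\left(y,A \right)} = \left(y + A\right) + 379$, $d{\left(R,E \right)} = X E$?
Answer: $-847216224$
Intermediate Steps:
$X = -27$ ($X = \left(- \frac{1}{2}\right) 54 = -27$)
$M{\left(p \right)} = \frac{3}{-8 + p}$
$d{\left(R,E \right)} = - 27 E$
$t{\left(y,A \right)} = 379 + A + y$ ($t{\left(y,A \right)} = \left(A + y\right) + 379 = 379 + A + y$)
$\left(T + W{\left(M{\left(-4 \right)} \right)}\right) \left(t{\left(-61,-310 \right)} + d{\left(-352,-67 \right)}\right) = \left(-466386 + 114\right) \left(\left(379 - 310 - 61\right) - -1809\right) = - 466272 \left(8 + 1809\right) = \left(-466272\right) 1817 = -847216224$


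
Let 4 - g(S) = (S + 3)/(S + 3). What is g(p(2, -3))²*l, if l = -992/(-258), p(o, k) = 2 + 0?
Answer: 1488/43 ≈ 34.605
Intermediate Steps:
p(o, k) = 2
g(S) = 3 (g(S) = 4 - (S + 3)/(S + 3) = 4 - (3 + S)/(3 + S) = 4 - 1*1 = 4 - 1 = 3)
l = 496/129 (l = -992*(-1/258) = 496/129 ≈ 3.8450)
g(p(2, -3))²*l = 3²*(496/129) = 9*(496/129) = 1488/43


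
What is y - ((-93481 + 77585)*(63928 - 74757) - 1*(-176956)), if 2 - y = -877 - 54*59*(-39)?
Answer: -172438115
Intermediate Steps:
y = -123375 (y = 2 - (-877 - 54*59*(-39)) = 2 - (-877 - 3186*(-39)) = 2 - (-877 - 1*(-124254)) = 2 - (-877 + 124254) = 2 - 1*123377 = 2 - 123377 = -123375)
y - ((-93481 + 77585)*(63928 - 74757) - 1*(-176956)) = -123375 - ((-93481 + 77585)*(63928 - 74757) - 1*(-176956)) = -123375 - (-15896*(-10829) + 176956) = -123375 - (172137784 + 176956) = -123375 - 1*172314740 = -123375 - 172314740 = -172438115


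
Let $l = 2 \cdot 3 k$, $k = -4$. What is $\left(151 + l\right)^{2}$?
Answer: $16129$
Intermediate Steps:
$l = -24$ ($l = 2 \cdot 3 \left(-4\right) = 6 \left(-4\right) = -24$)
$\left(151 + l\right)^{2} = \left(151 - 24\right)^{2} = 127^{2} = 16129$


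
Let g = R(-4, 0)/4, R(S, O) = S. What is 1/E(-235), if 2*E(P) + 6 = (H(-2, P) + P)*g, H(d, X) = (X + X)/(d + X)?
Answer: 474/53803 ≈ 0.0088099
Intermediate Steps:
H(d, X) = 2*X/(X + d) (H(d, X) = (2*X)/(X + d) = 2*X/(X + d))
g = -1 (g = -4/4 = -4*¼ = -1)
E(P) = -3 - P/2 - P/(-2 + P) (E(P) = -3 + ((2*P/(P - 2) + P)*(-1))/2 = -3 + ((2*P/(-2 + P) + P)*(-1))/2 = -3 + ((P + 2*P/(-2 + P))*(-1))/2 = -3 + (-P - 2*P/(-2 + P))/2 = -3 + (-P/2 - P/(-2 + P)) = -3 - P/2 - P/(-2 + P))
1/E(-235) = 1/((12 - 1*(-235)² - 6*(-235))/(2*(-2 - 235))) = 1/((½)*(12 - 1*55225 + 1410)/(-237)) = 1/((½)*(-1/237)*(12 - 55225 + 1410)) = 1/((½)*(-1/237)*(-53803)) = 1/(53803/474) = 474/53803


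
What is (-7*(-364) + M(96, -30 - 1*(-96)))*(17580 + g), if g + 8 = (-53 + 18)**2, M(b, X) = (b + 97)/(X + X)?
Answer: 6325735613/132 ≈ 4.7922e+7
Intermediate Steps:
M(b, X) = (97 + b)/(2*X) (M(b, X) = (97 + b)/((2*X)) = (97 + b)*(1/(2*X)) = (97 + b)/(2*X))
g = 1217 (g = -8 + (-53 + 18)**2 = -8 + (-35)**2 = -8 + 1225 = 1217)
(-7*(-364) + M(96, -30 - 1*(-96)))*(17580 + g) = (-7*(-364) + (97 + 96)/(2*(-30 - 1*(-96))))*(17580 + 1217) = (2548 + (1/2)*193/(-30 + 96))*18797 = (2548 + (1/2)*193/66)*18797 = (2548 + (1/2)*(1/66)*193)*18797 = (2548 + 193/132)*18797 = (336529/132)*18797 = 6325735613/132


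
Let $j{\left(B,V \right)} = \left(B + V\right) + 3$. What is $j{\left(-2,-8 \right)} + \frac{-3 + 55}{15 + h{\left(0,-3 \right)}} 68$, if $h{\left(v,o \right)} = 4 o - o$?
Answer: $\frac{1747}{3} \approx 582.33$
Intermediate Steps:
$j{\left(B,V \right)} = 3 + B + V$
$h{\left(v,o \right)} = 3 o$
$j{\left(-2,-8 \right)} + \frac{-3 + 55}{15 + h{\left(0,-3 \right)}} 68 = \left(3 - 2 - 8\right) + \frac{-3 + 55}{15 + 3 \left(-3\right)} 68 = -7 + \frac{52}{15 - 9} \cdot 68 = -7 + \frac{52}{6} \cdot 68 = -7 + 52 \cdot \frac{1}{6} \cdot 68 = -7 + \frac{26}{3} \cdot 68 = -7 + \frac{1768}{3} = \frac{1747}{3}$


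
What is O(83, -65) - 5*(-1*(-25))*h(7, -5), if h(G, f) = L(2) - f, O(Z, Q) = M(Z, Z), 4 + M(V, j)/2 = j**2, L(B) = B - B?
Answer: 13145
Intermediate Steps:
L(B) = 0
M(V, j) = -8 + 2*j**2
O(Z, Q) = -8 + 2*Z**2
h(G, f) = -f (h(G, f) = 0 - f = -f)
O(83, -65) - 5*(-1*(-25))*h(7, -5) = (-8 + 2*83**2) - 5*(-1*(-25))*(-1*(-5)) = (-8 + 2*6889) - 5*25*5 = (-8 + 13778) - 125*5 = 13770 - 1*625 = 13770 - 625 = 13145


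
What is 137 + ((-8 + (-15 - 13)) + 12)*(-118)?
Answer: 2969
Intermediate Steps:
137 + ((-8 + (-15 - 13)) + 12)*(-118) = 137 + ((-8 - 28) + 12)*(-118) = 137 + (-36 + 12)*(-118) = 137 - 24*(-118) = 137 + 2832 = 2969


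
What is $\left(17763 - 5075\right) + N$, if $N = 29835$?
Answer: $42523$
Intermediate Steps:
$\left(17763 - 5075\right) + N = \left(17763 - 5075\right) + 29835 = 12688 + 29835 = 42523$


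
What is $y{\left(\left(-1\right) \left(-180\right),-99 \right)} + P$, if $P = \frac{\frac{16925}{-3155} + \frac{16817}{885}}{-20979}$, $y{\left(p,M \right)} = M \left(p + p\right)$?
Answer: $- \frac{417537143924402}{11715407865} \approx -35640.0$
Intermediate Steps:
$y{\left(p,M \right)} = 2 M p$ ($y{\left(p,M \right)} = M 2 p = 2 M p$)
$P = - \frac{7615802}{11715407865}$ ($P = \left(16925 \left(- \frac{1}{3155}\right) + 16817 \cdot \frac{1}{885}\right) \left(- \frac{1}{20979}\right) = \left(- \frac{3385}{631} + \frac{16817}{885}\right) \left(- \frac{1}{20979}\right) = \frac{7615802}{558435} \left(- \frac{1}{20979}\right) = - \frac{7615802}{11715407865} \approx -0.00065007$)
$y{\left(\left(-1\right) \left(-180\right),-99 \right)} + P = 2 \left(-99\right) \left(\left(-1\right) \left(-180\right)\right) - \frac{7615802}{11715407865} = 2 \left(-99\right) 180 - \frac{7615802}{11715407865} = -35640 - \frac{7615802}{11715407865} = - \frac{417537143924402}{11715407865}$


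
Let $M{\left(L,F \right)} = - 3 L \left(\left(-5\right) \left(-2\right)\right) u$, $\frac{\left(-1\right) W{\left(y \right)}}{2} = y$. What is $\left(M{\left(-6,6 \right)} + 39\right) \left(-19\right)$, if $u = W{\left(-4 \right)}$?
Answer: $-28101$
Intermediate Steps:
$W{\left(y \right)} = - 2 y$
$u = 8$ ($u = \left(-2\right) \left(-4\right) = 8$)
$M{\left(L,F \right)} = - 240 L$ ($M{\left(L,F \right)} = - 3 L \left(\left(-5\right) \left(-2\right)\right) 8 = - 3 L 10 \cdot 8 = - 30 L 8 = - 240 L$)
$\left(M{\left(-6,6 \right)} + 39\right) \left(-19\right) = \left(\left(-240\right) \left(-6\right) + 39\right) \left(-19\right) = \left(1440 + 39\right) \left(-19\right) = 1479 \left(-19\right) = -28101$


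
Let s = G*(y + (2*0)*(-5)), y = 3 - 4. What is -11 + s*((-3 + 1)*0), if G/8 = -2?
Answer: -11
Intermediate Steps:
G = -16 (G = 8*(-2) = -16)
y = -1
s = 16 (s = -16*(-1 + (2*0)*(-5)) = -16*(-1 + 0*(-5)) = -16*(-1 + 0) = -16*(-1) = 16)
-11 + s*((-3 + 1)*0) = -11 + 16*((-3 + 1)*0) = -11 + 16*(-2*0) = -11 + 16*0 = -11 + 0 = -11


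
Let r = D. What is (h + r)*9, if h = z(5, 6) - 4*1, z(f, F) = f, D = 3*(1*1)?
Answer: 36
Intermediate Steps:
D = 3 (D = 3*1 = 3)
r = 3
h = 1 (h = 5 - 4*1 = 5 - 4 = 1)
(h + r)*9 = (1 + 3)*9 = 4*9 = 36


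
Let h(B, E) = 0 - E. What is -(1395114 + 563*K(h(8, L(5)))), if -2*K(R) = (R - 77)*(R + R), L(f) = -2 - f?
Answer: -1670984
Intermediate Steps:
h(B, E) = -E
K(R) = -R*(-77 + R) (K(R) = -(R - 77)*(R + R)/2 = -(-77 + R)*2*R/2 = -R*(-77 + R))
-(1395114 + 563*K(h(8, L(5)))) = -(1395114 - 563*(-2 - 1*5)*(77 - (-1)*(-2 - 1*5))) = -(1395114 - 563*(-2 - 5)*(77 - (-1)*(-2 - 5))) = -563/(1/(2478 + (-1*(-7))*(77 - (-1)*(-7)))) = -(1395114 + 3941*(77 - 1*7)) = -(1395114 + 3941*(77 - 7)) = -563/(1/(2478 + 7*70)) = -563/(1/(2478 + 490)) = -563/(1/2968) = -563/1/2968 = -563*2968 = -1670984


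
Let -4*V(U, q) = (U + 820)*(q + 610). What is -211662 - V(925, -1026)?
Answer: -393142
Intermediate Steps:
V(U, q) = -(610 + q)*(820 + U)/4 (V(U, q) = -(U + 820)*(q + 610)/4 = -(820 + U)*(610 + q)/4 = -(610 + q)*(820 + U)/4)
-211662 - V(925, -1026) = -211662 - (-125050 - 205*(-1026) - 305/2*925 - ¼*925*(-1026)) = -211662 - (-125050 + 210330 - 282125/2 + 474525/2) = -211662 - 1*181480 = -211662 - 181480 = -393142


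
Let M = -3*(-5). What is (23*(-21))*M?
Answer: -7245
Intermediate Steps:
M = 15
(23*(-21))*M = (23*(-21))*15 = -483*15 = -7245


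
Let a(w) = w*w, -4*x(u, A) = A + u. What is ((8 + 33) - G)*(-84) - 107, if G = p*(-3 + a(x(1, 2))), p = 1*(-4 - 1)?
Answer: -10109/4 ≈ -2527.3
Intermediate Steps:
x(u, A) = -A/4 - u/4 (x(u, A) = -(A + u)/4 = -A/4 - u/4)
a(w) = w²
p = -5 (p = 1*(-5) = -5)
G = 195/16 (G = -5*(-3 + (-¼*2 - ¼*1)²) = -5*(-3 + (-½ - ¼)²) = -5*(-3 + (-¾)²) = -5*(-3 + 9/16) = -5*(-39/16) = 195/16 ≈ 12.188)
((8 + 33) - G)*(-84) - 107 = ((8 + 33) - 1*195/16)*(-84) - 107 = (41 - 195/16)*(-84) - 107 = (461/16)*(-84) - 107 = -9681/4 - 107 = -10109/4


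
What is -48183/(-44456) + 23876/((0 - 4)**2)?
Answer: 66387649/44456 ≈ 1493.3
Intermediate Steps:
-48183/(-44456) + 23876/((0 - 4)**2) = -48183*(-1/44456) + 23876/((-4)**2) = 48183/44456 + 23876/16 = 48183/44456 + 23876*(1/16) = 48183/44456 + 5969/4 = 66387649/44456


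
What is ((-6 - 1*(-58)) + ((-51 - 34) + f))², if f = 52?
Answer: 361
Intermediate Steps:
((-6 - 1*(-58)) + ((-51 - 34) + f))² = ((-6 - 1*(-58)) + ((-51 - 34) + 52))² = ((-6 + 58) + (-85 + 52))² = (52 - 33)² = 19² = 361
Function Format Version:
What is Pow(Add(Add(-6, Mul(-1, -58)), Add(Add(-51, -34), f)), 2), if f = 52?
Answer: 361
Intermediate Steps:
Pow(Add(Add(-6, Mul(-1, -58)), Add(Add(-51, -34), f)), 2) = Pow(Add(Add(-6, Mul(-1, -58)), Add(Add(-51, -34), 52)), 2) = Pow(Add(Add(-6, 58), Add(-85, 52)), 2) = Pow(Add(52, -33), 2) = Pow(19, 2) = 361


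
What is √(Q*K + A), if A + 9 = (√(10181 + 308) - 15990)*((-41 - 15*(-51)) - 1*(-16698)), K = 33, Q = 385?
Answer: √(-278565084 + 17422*√10489) ≈ 16637.0*I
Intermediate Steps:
A = -278577789 + 17422*√10489 (A = -9 + (√(10181 + 308) - 15990)*((-41 - 15*(-51)) - 1*(-16698)) = -9 + (√10489 - 15990)*((-41 + 765) + 16698) = -9 + (-15990 + √10489)*(724 + 16698) = -9 + (-15990 + √10489)*17422 = -9 + (-278577780 + 17422*√10489) = -278577789 + 17422*√10489 ≈ -2.7679e+8)
√(Q*K + A) = √(385*33 + (-278577789 + 17422*√10489)) = √(12705 + (-278577789 + 17422*√10489)) = √(-278565084 + 17422*√10489)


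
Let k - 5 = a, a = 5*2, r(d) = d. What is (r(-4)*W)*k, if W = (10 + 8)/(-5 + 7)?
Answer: -540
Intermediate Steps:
a = 10
W = 9 (W = 18/2 = 18*(½) = 9)
k = 15 (k = 5 + 10 = 15)
(r(-4)*W)*k = -4*9*15 = -36*15 = -540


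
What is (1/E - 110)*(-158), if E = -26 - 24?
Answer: 434579/25 ≈ 17383.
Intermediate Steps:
E = -50
(1/E - 110)*(-158) = (1/(-50) - 110)*(-158) = (-1/50 - 110)*(-158) = -5501/50*(-158) = 434579/25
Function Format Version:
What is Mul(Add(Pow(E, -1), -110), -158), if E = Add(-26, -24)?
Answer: Rational(434579, 25) ≈ 17383.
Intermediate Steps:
E = -50
Mul(Add(Pow(E, -1), -110), -158) = Mul(Add(Pow(-50, -1), -110), -158) = Mul(Add(Rational(-1, 50), -110), -158) = Mul(Rational(-5501, 50), -158) = Rational(434579, 25)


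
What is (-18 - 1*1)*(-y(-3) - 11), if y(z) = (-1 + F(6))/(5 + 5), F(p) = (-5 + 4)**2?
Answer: 209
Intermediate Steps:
F(p) = 1 (F(p) = (-1)**2 = 1)
y(z) = 0 (y(z) = (-1 + 1)/(5 + 5) = 0/10 = 0*(1/10) = 0)
(-18 - 1*1)*(-y(-3) - 11) = (-18 - 1*1)*(-1*0 - 11) = (-18 - 1)*(0 - 11) = -19*(-11) = 209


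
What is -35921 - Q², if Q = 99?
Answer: -45722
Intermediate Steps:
-35921 - Q² = -35921 - 1*99² = -35921 - 1*9801 = -35921 - 9801 = -45722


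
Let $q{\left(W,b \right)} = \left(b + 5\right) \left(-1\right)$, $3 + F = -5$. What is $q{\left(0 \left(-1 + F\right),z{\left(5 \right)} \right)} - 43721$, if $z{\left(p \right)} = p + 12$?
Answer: $-43743$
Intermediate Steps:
$F = -8$ ($F = -3 - 5 = -8$)
$z{\left(p \right)} = 12 + p$
$q{\left(W,b \right)} = -5 - b$ ($q{\left(W,b \right)} = \left(5 + b\right) \left(-1\right) = -5 - b$)
$q{\left(0 \left(-1 + F\right),z{\left(5 \right)} \right)} - 43721 = \left(-5 - \left(12 + 5\right)\right) - 43721 = \left(-5 - 17\right) - 43721 = -22 - 43721 = -43743$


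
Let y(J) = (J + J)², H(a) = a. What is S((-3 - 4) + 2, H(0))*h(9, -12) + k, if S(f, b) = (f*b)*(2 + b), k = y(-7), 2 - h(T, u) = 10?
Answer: 196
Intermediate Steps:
y(J) = 4*J² (y(J) = (2*J)² = 4*J²)
h(T, u) = -8 (h(T, u) = 2 - 1*10 = 2 - 10 = -8)
k = 196 (k = 4*(-7)² = 4*49 = 196)
S(f, b) = b*f*(2 + b) (S(f, b) = (b*f)*(2 + b) = b*f*(2 + b))
S((-3 - 4) + 2, H(0))*h(9, -12) + k = (0*((-3 - 4) + 2)*(2 + 0))*(-8) + 196 = (0*(-7 + 2)*2)*(-8) + 196 = (0*(-5)*2)*(-8) + 196 = 0*(-8) + 196 = 0 + 196 = 196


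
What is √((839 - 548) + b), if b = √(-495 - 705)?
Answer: √(291 + 20*I*√3) ≈ 17.089 + 1.0136*I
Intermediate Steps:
b = 20*I*√3 (b = √(-1200) = 20*I*√3 ≈ 34.641*I)
√((839 - 548) + b) = √((839 - 548) + 20*I*√3) = √(291 + 20*I*√3)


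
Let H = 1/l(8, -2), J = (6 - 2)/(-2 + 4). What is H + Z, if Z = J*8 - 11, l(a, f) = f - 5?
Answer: 34/7 ≈ 4.8571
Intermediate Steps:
J = 2 (J = 4/2 = 4*(½) = 2)
l(a, f) = -5 + f
Z = 5 (Z = 2*8 - 11 = 16 - 11 = 5)
H = -⅐ (H = 1/(-5 - 2) = 1/(-7) = -⅐ ≈ -0.14286)
H + Z = -⅐ + 5 = 34/7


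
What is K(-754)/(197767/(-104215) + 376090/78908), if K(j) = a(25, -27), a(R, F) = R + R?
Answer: 205584930500/11794410457 ≈ 17.431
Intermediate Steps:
a(R, F) = 2*R
K(j) = 50 (K(j) = 2*25 = 50)
K(-754)/(197767/(-104215) + 376090/78908) = 50/(197767/(-104215) + 376090/78908) = 50/(197767*(-1/104215) + 376090*(1/78908)) = 50/(-197767/104215 + 188045/39454) = 50/(11794410457/4111698610) = 50*(4111698610/11794410457) = 205584930500/11794410457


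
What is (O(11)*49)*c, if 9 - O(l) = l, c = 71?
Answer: -6958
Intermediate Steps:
O(l) = 9 - l
(O(11)*49)*c = ((9 - 1*11)*49)*71 = ((9 - 11)*49)*71 = -2*49*71 = -98*71 = -6958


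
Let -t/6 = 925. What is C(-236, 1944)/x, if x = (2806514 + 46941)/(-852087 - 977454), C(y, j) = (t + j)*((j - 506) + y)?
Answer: 7929984464892/2853455 ≈ 2.7791e+6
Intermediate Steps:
t = -5550 (t = -6*925 = -5550)
C(y, j) = (-5550 + j)*(-506 + j + y) (C(y, j) = (-5550 + j)*((j - 506) + y) = (-5550 + j)*((-506 + j) + y) = (-5550 + j)*(-506 + j + y))
x = -2853455/1829541 (x = 2853455/(-1829541) = 2853455*(-1/1829541) = -2853455/1829541 ≈ -1.5597)
C(-236, 1944)/x = (2808300 + 1944² - 6056*1944 - 5550*(-236) + 1944*(-236))/(-2853455/1829541) = (2808300 + 3779136 - 11772864 + 1309800 - 458784)*(-1829541/2853455) = -4334412*(-1829541/2853455) = 7929984464892/2853455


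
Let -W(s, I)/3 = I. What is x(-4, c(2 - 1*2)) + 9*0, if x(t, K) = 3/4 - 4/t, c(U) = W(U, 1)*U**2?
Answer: 7/4 ≈ 1.7500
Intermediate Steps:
W(s, I) = -3*I
c(U) = -3*U**2 (c(U) = (-3*1)*U**2 = -3*U**2)
x(t, K) = 3/4 - 4/t (x(t, K) = 3*(1/4) - 4/t = 3/4 - 4/t)
x(-4, c(2 - 1*2)) + 9*0 = (3/4 - 4/(-4)) + 9*0 = (3/4 - 4*(-1/4)) + 0 = (3/4 + 1) + 0 = 7/4 + 0 = 7/4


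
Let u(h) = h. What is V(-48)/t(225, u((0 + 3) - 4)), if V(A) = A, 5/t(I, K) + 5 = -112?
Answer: 5616/5 ≈ 1123.2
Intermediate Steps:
t(I, K) = -5/117 (t(I, K) = 5/(-5 - 112) = 5/(-117) = 5*(-1/117) = -5/117)
V(-48)/t(225, u((0 + 3) - 4)) = -48/(-5/117) = -48*(-117/5) = 5616/5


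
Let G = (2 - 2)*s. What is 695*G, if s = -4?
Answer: 0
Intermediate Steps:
G = 0 (G = (2 - 2)*(-4) = 0*(-4) = 0)
695*G = 695*0 = 0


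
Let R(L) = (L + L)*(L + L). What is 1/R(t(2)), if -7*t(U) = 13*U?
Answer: 49/2704 ≈ 0.018121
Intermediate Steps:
t(U) = -13*U/7
R(L) = 4*L² (R(L) = (2*L)*(2*L) = 4*L²)
1/R(t(2)) = 1/(4*(-13/7*2)²) = 1/(4*(-26/7)²) = 1/(4*(676/49)) = 1/(2704/49) = 49/2704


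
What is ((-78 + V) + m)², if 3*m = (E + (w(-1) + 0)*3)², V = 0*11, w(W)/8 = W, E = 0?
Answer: 12996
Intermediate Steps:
w(W) = 8*W
V = 0
m = 192 (m = (0 + (8*(-1) + 0)*3)²/3 = (0 + (-8 + 0)*3)²/3 = (0 - 8*3)²/3 = (0 - 24)²/3 = (⅓)*(-24)² = (⅓)*576 = 192)
((-78 + V) + m)² = ((-78 + 0) + 192)² = (-78 + 192)² = 114² = 12996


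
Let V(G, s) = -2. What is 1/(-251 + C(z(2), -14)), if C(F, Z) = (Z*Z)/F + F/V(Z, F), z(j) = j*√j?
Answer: -251/58393 - 48*√2/58393 ≈ -0.0054610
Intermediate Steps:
z(j) = j^(3/2)
C(F, Z) = -F/2 + Z²/F (C(F, Z) = (Z*Z)/F + F/(-2) = Z²/F + F*(-½) = Z²/F - F/2 = -F/2 + Z²/F)
1/(-251 + C(z(2), -14)) = 1/(-251 + (-√2 + (-14)²/2^(3/2))) = 1/(-251 + (-√2 + 196/(2*√2))) = 1/(-251 + (-√2 + (√2/4)*196)) = 1/(-251 + (-√2 + 49*√2)) = 1/(-251 + 48*√2)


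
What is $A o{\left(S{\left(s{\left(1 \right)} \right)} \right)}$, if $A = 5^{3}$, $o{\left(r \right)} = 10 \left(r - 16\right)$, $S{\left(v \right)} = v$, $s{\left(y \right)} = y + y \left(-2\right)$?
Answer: $-21250$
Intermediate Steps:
$s{\left(y \right)} = - y$ ($s{\left(y \right)} = y - 2 y = - y$)
$o{\left(r \right)} = -160 + 10 r$ ($o{\left(r \right)} = 10 \left(-16 + r\right) = -160 + 10 r$)
$A = 125$
$A o{\left(S{\left(s{\left(1 \right)} \right)} \right)} = 125 \left(-160 + 10 \left(\left(-1\right) 1\right)\right) = 125 \left(-160 + 10 \left(-1\right)\right) = 125 \left(-160 - 10\right) = 125 \left(-170\right) = -21250$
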